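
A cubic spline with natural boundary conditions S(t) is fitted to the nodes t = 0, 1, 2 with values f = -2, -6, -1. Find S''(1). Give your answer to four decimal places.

13.5000

Let M_i = S''(x_i). Step sizes h_i = 1, 1; slopes of the chords Δ_i = (y_(i+1) - y_i)/h_i = -4, 5.
  1·M_0 + 4·M_1 + 1·M_2 = 6(Δ_1 - Δ_0) = 54
Natural end conditions: M_0 = M_2 = 0.
Forward elimination and back-substitution give M_0 = 0, M_1 = 27/2, M_2 = 0.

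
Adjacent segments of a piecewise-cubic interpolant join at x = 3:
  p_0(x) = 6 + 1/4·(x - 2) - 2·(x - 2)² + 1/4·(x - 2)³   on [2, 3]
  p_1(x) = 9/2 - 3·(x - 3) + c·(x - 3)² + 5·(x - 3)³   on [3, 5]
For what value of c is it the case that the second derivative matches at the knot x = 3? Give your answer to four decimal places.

p_0''(x) = -4 + 3/2·(x - 2), so p_0''(3) = -5/2. On the right, p_1''(3) = 2c, so c = -5/4.

-1.2500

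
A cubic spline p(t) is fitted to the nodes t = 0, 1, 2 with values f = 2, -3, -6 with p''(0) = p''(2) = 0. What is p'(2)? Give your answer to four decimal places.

Write m_i for p''(x_i). With h_i = 1, 1 and divided differences Δ_i = -5, -3, the continuity of p' gives the tridiagonal system
  1·m_0 + 4·m_1 + 1·m_2 = 6(Δ_1 - Δ_0) = 12
Natural end conditions: m_0 = m_2 = 0.
Solving: m_0 = 0, m_1 = 3, m_2 = 0.
On [1, 2], p'(t) = b_1 + 2c_1·(t - 1) + 3d_1·(t - 1)² with b_1 = Δ_1 - h_1(2m_1 + m_2)/6 = -4, c_1 = m_1/2 = 3/2, d_1 = (m_2 - m_1)/(6h_1) = -1/2. So p'(2) = -5/2.

-2.5000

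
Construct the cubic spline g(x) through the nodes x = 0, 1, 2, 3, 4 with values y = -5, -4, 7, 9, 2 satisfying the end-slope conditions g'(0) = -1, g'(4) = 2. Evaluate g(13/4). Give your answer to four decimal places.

Write M_i for g''(x_i). With h_i = 1, 1, 1, 1 and divided differences Δ_i = 1, 11, 2, -7, the continuity of g' gives the tridiagonal system
  1·M_0 + 4·M_1 + 1·M_2 = 6(Δ_1 - Δ_0) = 60
  1·M_1 + 4·M_2 + 1·M_3 = 6(Δ_2 - Δ_1) = -54
  1·M_2 + 4·M_3 + 1·M_4 = 6(Δ_3 - Δ_2) = -54
Clamped end conditions give two more equations: 2h_0·M_0 + h_0·M_1 = 6(Δ_0 - g'(0)) = 12 and h_3·M_3 + 2h_3·M_4 = 6(g'(4) - Δ_3) = 54.
Solving: M_0 = -51/14, M_1 = 135/7, M_2 = -27/2, M_3 = -135/7, M_4 = 513/14.
On [3, 4], g(x) = 9 - 187/28·(x - 3) - 135/14·(x - 3)² + 261/28·(x - 3)³.
With (x - 3) = 1/4: g(13/4) = 12317/1792.

6.8733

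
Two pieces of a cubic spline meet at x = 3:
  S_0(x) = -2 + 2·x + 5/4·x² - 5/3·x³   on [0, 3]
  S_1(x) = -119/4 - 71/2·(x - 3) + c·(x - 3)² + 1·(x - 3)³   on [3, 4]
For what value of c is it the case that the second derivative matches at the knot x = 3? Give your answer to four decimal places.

S_0''(x) = 5/2 - 10·x, so S_0''(3) = -55/2. On the right, S_1''(3) = 2c, so c = -55/4.

-13.7500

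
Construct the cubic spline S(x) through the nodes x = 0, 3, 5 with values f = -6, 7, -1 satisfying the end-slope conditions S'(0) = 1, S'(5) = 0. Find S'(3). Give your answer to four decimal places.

Let M_i = S''(x_i). Step sizes h_i = 3, 2; slopes of the chords Δ_i = (y_(i+1) - y_i)/h_i = 13/3, -4.
  3·M_0 + 10·M_1 + 2·M_2 = 6(Δ_1 - Δ_0) = -50
Clamped end conditions give two more equations: 2h_0·M_0 + h_0·M_1 = 6(Δ_0 - S'(0)) = 20 and h_1·M_1 + 2h_1·M_2 = 6(S'(5) - Δ_1) = 24.
Solving the tridiagonal system: M_0 = 122/15, M_1 = -48/5, M_2 = 54/5.
On [3, 5], S'(x) = b_1 + 2c_1·(x - 3) + 3d_1·(x - 3)² with b_1 = Δ_1 - h_1(2M_1 + M_2)/6 = -6/5, c_1 = M_1/2 = -24/5, d_1 = (M_2 - M_1)/(6h_1) = 17/10. So S'(3) = -6/5.

-1.2000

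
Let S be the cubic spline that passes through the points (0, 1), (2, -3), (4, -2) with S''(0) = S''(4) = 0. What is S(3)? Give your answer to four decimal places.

Let m_i = S''(x_i). Step sizes h_i = 2, 2; slopes of the chords Δ_i = (y_(i+1) - y_i)/h_i = -2, 1/2.
  2·m_0 + 8·m_1 + 2·m_2 = 6(Δ_1 - Δ_0) = 15
Natural end conditions: m_0 = m_2 = 0.
Forward elimination and back-substitution give m_0 = 0, m_1 = 15/8, m_2 = 0.
On [2, 4], S(x) = -3 - 3/4·(x - 2) + 15/16·(x - 2)² - 5/32·(x - 2)³.
With (x - 2) = 1: S(3) = -95/32.

-2.9688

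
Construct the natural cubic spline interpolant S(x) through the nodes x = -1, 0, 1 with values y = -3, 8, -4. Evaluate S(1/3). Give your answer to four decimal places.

6.1296

With σ_i denoting the second derivative at x_i, h_i = 1, 1, and Δ_i = (y_(i+1) − y_i)/h_i = 11, -12:
  1·σ_0 + 4·σ_1 + 1·σ_2 = 6(Δ_1 - Δ_0) = -138
Natural end conditions: σ_0 = σ_2 = 0.
Solving: σ_0 = 0, σ_1 = -69/2, σ_2 = 0.
On [0, 1], S(x) = 8 - 1/2·x - 69/4·x² + 23/4·x³.
With x = 1/3: S(1/3) = 331/54.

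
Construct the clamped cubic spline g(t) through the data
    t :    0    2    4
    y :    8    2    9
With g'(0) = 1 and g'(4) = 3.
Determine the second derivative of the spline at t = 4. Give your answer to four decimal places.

-5.1250

Let m_i = g''(x_i). Step sizes h_i = 2, 2; slopes of the chords Δ_i = (y_(i+1) - y_i)/h_i = -3, 7/2.
  2·m_0 + 8·m_1 + 2·m_2 = 6(Δ_1 - Δ_0) = 39
Clamped end conditions give two more equations: 2h_0·m_0 + h_0·m_1 = 6(Δ_0 - g'(0)) = -24 and h_1·m_1 + 2h_1·m_2 = 6(g'(4) - Δ_1) = -3.
Solving: m_0 = -83/8, m_1 = 35/4, m_2 = -41/8.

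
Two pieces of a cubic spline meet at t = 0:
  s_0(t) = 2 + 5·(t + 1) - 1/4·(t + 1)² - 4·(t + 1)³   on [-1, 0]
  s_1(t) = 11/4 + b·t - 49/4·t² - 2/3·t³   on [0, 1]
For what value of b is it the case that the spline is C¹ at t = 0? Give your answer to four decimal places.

s_0'(t) = 5 - 1/2·(t + 1) - 12·(t + 1)², so s_0'(0) = -15/2. On the right, s_1'(0) = b, so b = -15/2.

-7.5000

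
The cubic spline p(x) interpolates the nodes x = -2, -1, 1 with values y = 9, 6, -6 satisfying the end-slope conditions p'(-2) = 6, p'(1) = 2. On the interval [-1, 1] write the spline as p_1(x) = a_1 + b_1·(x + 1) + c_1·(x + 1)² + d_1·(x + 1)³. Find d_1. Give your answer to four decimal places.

With m_i denoting the second derivative at x_i, h_i = 1, 2, and Δ_i = (y_(i+1) − y_i)/h_i = -3, -6:
  1·m_0 + 6·m_1 + 2·m_2 = 6(Δ_1 - Δ_0) = -18
Clamped end conditions give two more equations: 2h_0·m_0 + h_0·m_1 = 6(Δ_0 - p'(-2)) = -54 and h_1·m_1 + 2h_1·m_2 = 6(p'(1) - Δ_1) = 48.
Solving: m_0 = -76/3, m_1 = -10/3, m_2 = 41/3.
On [-1, 1], with p_1(x) = a_1 + b_1·(x + 1) + c_1·(x + 1)² + d_1·(x + 1)³: c_1 = m_1/2 = -5/3, d_1 = (m_2 - m_1)/(6h_1) = 17/12, b_1 = Δ_1 - h_1(2m_1 + m_2)/6 = -25/3.

1.4167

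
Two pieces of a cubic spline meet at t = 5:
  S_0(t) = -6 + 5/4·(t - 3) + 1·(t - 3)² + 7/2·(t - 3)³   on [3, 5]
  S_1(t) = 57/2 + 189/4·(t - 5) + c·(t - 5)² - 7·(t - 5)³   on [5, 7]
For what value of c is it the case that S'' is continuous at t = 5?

S_0''(t) = 2 + 21·(t - 3), so S_0''(5) = 44. On the right, S_1''(5) = 2c, so c = 22.

22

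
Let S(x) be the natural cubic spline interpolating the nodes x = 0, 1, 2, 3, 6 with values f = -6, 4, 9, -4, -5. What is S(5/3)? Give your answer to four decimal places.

Put M_i = S'' at the i-th knot. Here h = (1, 1, 1, 3) and Δ = (10, 5, -13, -1/3), so the interior equations h_(i-1)·M_(i-1) + 2(h_(i-1)+h_i)·M_i + h_i·M_(i+1) = 6(Δ_i − Δ_(i-1)) read
  1·M_0 + 4·M_1 + 1·M_2 = 6(Δ_1 - Δ_0) = -30
  1·M_1 + 4·M_2 + 1·M_3 = 6(Δ_2 - Δ_1) = -108
  1·M_2 + 8·M_3 + 3·M_4 = 6(Δ_3 - Δ_2) = 76
Natural end conditions: M_0 = M_4 = 0.
Hence M_0 = 0, M_1 = 5/58, M_2 = -880/29, M_3 = 771/58, M_4 = 0.
On [1, 2], S(x) = 4 + 1745/174·(x - 1) + 5/116·(x - 1)² - 1765/348·(x - 1)³.
With (x - 1) = 2/3: S(5/3) = 21616/2349.

9.2022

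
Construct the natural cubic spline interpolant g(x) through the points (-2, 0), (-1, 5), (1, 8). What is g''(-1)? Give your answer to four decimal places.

-3.5000

Write m_i for g''(x_i). With h_i = 1, 2 and divided differences Δ_i = 5, 3/2, the continuity of g' gives the tridiagonal system
  1·m_0 + 6·m_1 + 2·m_2 = 6(Δ_1 - Δ_0) = -21
Natural end conditions: m_0 = m_2 = 0.
Hence m_0 = 0, m_1 = -7/2, m_2 = 0.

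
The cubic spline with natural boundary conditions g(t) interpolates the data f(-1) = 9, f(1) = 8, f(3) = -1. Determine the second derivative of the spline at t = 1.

-3

Let M_i = g''(x_i). Step sizes h_i = 2, 2; slopes of the chords Δ_i = (y_(i+1) - y_i)/h_i = -1/2, -9/2.
  2·M_0 + 8·M_1 + 2·M_2 = 6(Δ_1 - Δ_0) = -24
Natural end conditions: M_0 = M_2 = 0.
Forward elimination and back-substitution give M_0 = 0, M_1 = -3, M_2 = 0.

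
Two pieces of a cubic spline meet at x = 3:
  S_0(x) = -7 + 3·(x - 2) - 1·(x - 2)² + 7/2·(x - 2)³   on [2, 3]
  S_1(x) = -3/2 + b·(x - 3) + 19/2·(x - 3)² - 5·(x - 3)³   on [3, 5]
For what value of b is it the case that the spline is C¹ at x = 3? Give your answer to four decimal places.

11.5000

S_0'(x) = 3 - 2·(x - 2) + 21/2·(x - 2)², so S_0'(3) = 23/2. On the right, S_1'(3) = b, so b = 23/2.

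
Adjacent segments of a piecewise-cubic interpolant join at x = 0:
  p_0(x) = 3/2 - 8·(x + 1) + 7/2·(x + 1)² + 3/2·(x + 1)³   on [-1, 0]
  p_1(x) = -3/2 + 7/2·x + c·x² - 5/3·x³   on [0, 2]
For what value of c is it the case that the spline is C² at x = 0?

8

p_0''(x) = 7 + 9·(x + 1), so p_0''(0) = 16. On the right, p_1''(0) = 2c, so c = 8.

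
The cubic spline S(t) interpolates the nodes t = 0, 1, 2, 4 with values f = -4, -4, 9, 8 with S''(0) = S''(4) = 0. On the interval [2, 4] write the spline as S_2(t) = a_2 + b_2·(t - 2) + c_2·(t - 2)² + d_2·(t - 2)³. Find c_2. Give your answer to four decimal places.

-8.7391

Let M_i = S''(x_i). Step sizes h_i = 1, 1, 2; slopes of the chords Δ_i = (y_(i+1) - y_i)/h_i = 0, 13, -1/2.
  1·M_0 + 4·M_1 + 1·M_2 = 6(Δ_1 - Δ_0) = 78
  1·M_1 + 6·M_2 + 2·M_3 = 6(Δ_2 - Δ_1) = -81
Natural end conditions: M_0 = M_3 = 0.
Hence M_0 = 0, M_1 = 549/23, M_2 = -402/23, M_3 = 0.
On [2, 4], with S_2(t) = a_2 + b_2·(t - 2) + c_2·(t - 2)² + d_2·(t - 2)³: c_2 = M_2/2 = -201/23, d_2 = (M_3 - M_2)/(6h_2) = 67/46, b_2 = Δ_2 - h_2(2M_2 + M_3)/6 = 513/46.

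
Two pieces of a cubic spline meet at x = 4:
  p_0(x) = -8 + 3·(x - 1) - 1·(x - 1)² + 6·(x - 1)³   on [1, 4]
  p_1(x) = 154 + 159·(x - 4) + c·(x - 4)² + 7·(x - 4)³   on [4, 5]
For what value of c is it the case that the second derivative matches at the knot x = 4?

p_0''(x) = -2 + 36·(x - 1), so p_0''(4) = 106. On the right, p_1''(4) = 2c, so c = 53.

53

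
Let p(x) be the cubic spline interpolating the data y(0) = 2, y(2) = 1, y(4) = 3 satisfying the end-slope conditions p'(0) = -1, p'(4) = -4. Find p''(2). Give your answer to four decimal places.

With M_i denoting the second derivative at x_i, h_i = 2, 2, and Δ_i = (y_(i+1) − y_i)/h_i = -1/2, 1:
  2·M_0 + 8·M_1 + 2·M_2 = 6(Δ_1 - Δ_0) = 9
Clamped end conditions give two more equations: 2h_0·M_0 + h_0·M_1 = 6(Δ_0 - p'(0)) = 3 and h_1·M_1 + 2h_1·M_2 = 6(p'(4) - Δ_1) = -30.
Forward elimination and back-substitution give M_0 = -9/8, M_1 = 15/4, M_2 = -75/8.

3.7500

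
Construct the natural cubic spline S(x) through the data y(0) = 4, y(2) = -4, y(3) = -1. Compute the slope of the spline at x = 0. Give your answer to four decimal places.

With σ_i denoting the second derivative at x_i, h_i = 2, 1, and Δ_i = (y_(i+1) − y_i)/h_i = -4, 3:
  2·σ_0 + 6·σ_1 + 1·σ_2 = 6(Δ_1 - Δ_0) = 42
Natural end conditions: σ_0 = σ_2 = 0.
Hence σ_0 = 0, σ_1 = 7, σ_2 = 0.
On [0, 2], S'(x) = b_0 + 2c_0·x + 3d_0·x² with b_0 = Δ_0 - h_0(2σ_0 + σ_1)/6 = -19/3, c_0 = σ_0/2 = 0, d_0 = (σ_1 - σ_0)/(6h_0) = 7/12. So S'(0) = -19/3.

-6.3333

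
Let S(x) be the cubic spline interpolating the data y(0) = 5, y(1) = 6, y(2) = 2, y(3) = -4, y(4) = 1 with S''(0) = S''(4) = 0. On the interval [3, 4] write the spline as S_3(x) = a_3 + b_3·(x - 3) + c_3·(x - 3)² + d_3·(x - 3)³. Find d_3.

Write σ_i for S''(x_i). With h_i = 1, 1, 1, 1 and divided differences Δ_i = 1, -4, -6, 5, the continuity of S' gives the tridiagonal system
  1·σ_0 + 4·σ_1 + 1·σ_2 = 6(Δ_1 - Δ_0) = -30
  1·σ_1 + 4·σ_2 + 1·σ_3 = 6(Δ_2 - Δ_1) = -12
  1·σ_2 + 4·σ_3 + 1·σ_4 = 6(Δ_3 - Δ_2) = 66
Natural end conditions: σ_0 = σ_4 = 0.
Forward elimination and back-substitution give σ_0 = 0, σ_1 = -6, σ_2 = -6, σ_3 = 18, σ_4 = 0.
On [3, 4], with S_3(x) = a_3 + b_3·(x - 3) + c_3·(x - 3)² + d_3·(x - 3)³: c_3 = σ_3/2 = 9, d_3 = (σ_4 - σ_3)/(6h_3) = -3, b_3 = Δ_3 - h_3(2σ_3 + σ_4)/6 = -1.

-3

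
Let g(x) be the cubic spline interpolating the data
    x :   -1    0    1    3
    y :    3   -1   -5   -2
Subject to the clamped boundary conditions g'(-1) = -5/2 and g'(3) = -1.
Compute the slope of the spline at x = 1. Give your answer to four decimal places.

With M_i denoting the second derivative at x_i, h_i = 1, 1, 2, and Δ_i = (y_(i+1) − y_i)/h_i = -4, -4, 3/2:
  1·M_0 + 4·M_1 + 1·M_2 = 6(Δ_1 - Δ_0) = 0
  1·M_1 + 6·M_2 + 2·M_3 = 6(Δ_2 - Δ_1) = 33
Clamped end conditions give two more equations: 2h_0·M_0 + h_0·M_1 = 6(Δ_0 - g'(-1)) = -9 and h_2·M_2 + 2h_2·M_3 = 6(g'(3) - Δ_2) = -15.
Hence M_0 = -87/22, M_1 = -12/11, M_2 = 183/22, M_3 = -87/11.
On [1, 3], g'(x) = b_2 + 2c_2·(x - 1) + 3d_2·(x - 1)² with b_2 = Δ_2 - h_2(2M_2 + M_3)/6 = -31/22, c_2 = M_2/2 = 183/44, d_2 = (M_3 - M_2)/(6h_2) = -119/88. So g'(1) = -31/22.

-1.4091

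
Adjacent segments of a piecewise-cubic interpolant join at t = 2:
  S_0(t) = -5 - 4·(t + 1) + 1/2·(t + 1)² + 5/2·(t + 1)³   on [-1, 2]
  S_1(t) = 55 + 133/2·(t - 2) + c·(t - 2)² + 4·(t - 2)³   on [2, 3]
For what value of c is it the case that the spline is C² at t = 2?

S_0''(t) = 1 + 15·(t + 1), so S_0''(2) = 46. On the right, S_1''(2) = 2c, so c = 23.

23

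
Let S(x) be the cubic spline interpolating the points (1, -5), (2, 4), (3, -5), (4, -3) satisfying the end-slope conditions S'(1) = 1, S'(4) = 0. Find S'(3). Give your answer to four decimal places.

-5.5333

With M_i denoting the second derivative at x_i, h_i = 1, 1, 1, and Δ_i = (y_(i+1) − y_i)/h_i = 9, -9, 2:
  1·M_0 + 4·M_1 + 1·M_2 = 6(Δ_1 - Δ_0) = -108
  1·M_1 + 4·M_2 + 1·M_3 = 6(Δ_2 - Δ_1) = 66
Clamped end conditions give two more equations: 2h_0·M_0 + h_0·M_1 = 6(Δ_0 - S'(1)) = 48 and h_2·M_2 + 2h_2·M_3 = 6(S'(4) - Δ_2) = -12.
Hence M_0 = 716/15, M_1 = -712/15, M_2 = 512/15, M_3 = -346/15.
On [3, 4], S'(x) = b_2 + 2c_2·(x - 3) + 3d_2·(x - 3)² with b_2 = Δ_2 - h_2(2M_2 + M_3)/6 = -83/15, c_2 = M_2/2 = 256/15, d_2 = (M_3 - M_2)/(6h_2) = -143/15. So S'(3) = -83/15.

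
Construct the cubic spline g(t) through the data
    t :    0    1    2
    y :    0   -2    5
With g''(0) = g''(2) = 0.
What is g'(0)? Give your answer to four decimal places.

-4.2500

Write m_i for g''(x_i). With h_i = 1, 1 and divided differences Δ_i = -2, 7, the continuity of g' gives the tridiagonal system
  1·m_0 + 4·m_1 + 1·m_2 = 6(Δ_1 - Δ_0) = 54
Natural end conditions: m_0 = m_2 = 0.
Hence m_0 = 0, m_1 = 27/2, m_2 = 0.
On [0, 1], g'(t) = b_0 + 2c_0·t + 3d_0·t² with b_0 = Δ_0 - h_0(2m_0 + m_1)/6 = -17/4, c_0 = m_0/2 = 0, d_0 = (m_1 - m_0)/(6h_0) = 9/4. So g'(0) = -17/4.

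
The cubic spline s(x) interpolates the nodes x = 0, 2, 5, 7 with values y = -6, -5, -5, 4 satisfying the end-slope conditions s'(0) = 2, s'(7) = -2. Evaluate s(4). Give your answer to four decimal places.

Write M_i for s''(x_i). With h_i = 2, 3, 2 and divided differences Δ_i = 1/2, 0, 9/2, the continuity of s' gives the tridiagonal system
  2·M_0 + 10·M_1 + 3·M_2 = 6(Δ_1 - Δ_0) = -3
  3·M_1 + 10·M_2 + 2·M_3 = 6(Δ_2 - Δ_1) = 27
Clamped end conditions give two more equations: 2h_0·M_0 + h_0·M_1 = 6(Δ_0 - s'(0)) = -9 and h_2·M_2 + 2h_2·M_3 = 6(s'(7) - Δ_2) = -39.
Solving: M_0 = -11/8, M_1 = -7/4, M_2 = 23/4, M_3 = -101/8.
On [2, 5], s(x) = -5 - 9/8·(x - 2) - 7/8·(x - 2)² + 5/12·(x - 2)³.
With (x - 2) = 2: s(4) = -89/12.

-7.4167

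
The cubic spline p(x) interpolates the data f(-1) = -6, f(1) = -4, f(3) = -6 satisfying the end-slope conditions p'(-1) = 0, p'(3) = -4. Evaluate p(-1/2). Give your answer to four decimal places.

With σ_i denoting the second derivative at x_i, h_i = 2, 2, and Δ_i = (y_(i+1) − y_i)/h_i = 1, -1:
  2·σ_0 + 8·σ_1 + 2·σ_2 = 6(Δ_1 - Δ_0) = -12
Clamped end conditions give two more equations: 2h_0·σ_0 + h_0·σ_1 = 6(Δ_0 - p'(-1)) = 6 and h_1·σ_1 + 2h_1·σ_2 = 6(p'(3) - Δ_1) = -18.
Solving: σ_0 = 2, σ_1 = -1, σ_2 = -4.
On [-1, 1], p(x) = -6 + 0·(x + 1) + 1·(x + 1)² - 1/4·(x + 1)³.
With (x + 1) = 1/2: p(-1/2) = -185/32.

-5.7813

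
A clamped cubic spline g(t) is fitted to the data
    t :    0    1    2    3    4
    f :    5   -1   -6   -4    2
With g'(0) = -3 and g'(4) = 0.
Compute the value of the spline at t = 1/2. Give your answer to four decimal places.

With σ_i denoting the second derivative at x_i, h_i = 1, 1, 1, 1, and Δ_i = (y_(i+1) − y_i)/h_i = -6, -5, 2, 6:
  1·σ_0 + 4·σ_1 + 1·σ_2 = 6(Δ_1 - Δ_0) = 6
  1·σ_1 + 4·σ_2 + 1·σ_3 = 6(Δ_2 - Δ_1) = 42
  1·σ_2 + 4·σ_3 + 1·σ_4 = 6(Δ_3 - Δ_2) = 24
Clamped end conditions give two more equations: 2h_0·σ_0 + h_0·σ_1 = 6(Δ_0 - g'(0)) = -18 and h_3·σ_3 + 2h_3·σ_4 = 6(g'(4) - Δ_3) = -36.
Solving: σ_0 = -141/14, σ_1 = 15/7, σ_2 = 15/2, σ_3 = 69/7, σ_4 = -321/14.
On [0, 1], g(t) = 5 - 3·t - 141/28·t² + 57/28·t³.
With t = 1/2: g(1/2) = 559/224.

2.4955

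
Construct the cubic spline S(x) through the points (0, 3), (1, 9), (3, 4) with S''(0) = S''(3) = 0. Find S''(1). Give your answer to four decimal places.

With M_i denoting the second derivative at x_i, h_i = 1, 2, and Δ_i = (y_(i+1) − y_i)/h_i = 6, -5/2:
  1·M_0 + 6·M_1 + 2·M_2 = 6(Δ_1 - Δ_0) = -51
Natural end conditions: M_0 = M_2 = 0.
Hence M_0 = 0, M_1 = -17/2, M_2 = 0.

-8.5000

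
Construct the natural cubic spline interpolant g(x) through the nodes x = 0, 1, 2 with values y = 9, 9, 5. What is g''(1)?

-6

Write M_i for g''(x_i). With h_i = 1, 1 and divided differences Δ_i = 0, -4, the continuity of g' gives the tridiagonal system
  1·M_0 + 4·M_1 + 1·M_2 = 6(Δ_1 - Δ_0) = -24
Natural end conditions: M_0 = M_2 = 0.
Hence M_0 = 0, M_1 = -6, M_2 = 0.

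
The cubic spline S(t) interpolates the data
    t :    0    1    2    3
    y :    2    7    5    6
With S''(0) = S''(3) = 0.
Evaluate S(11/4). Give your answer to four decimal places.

Put M_i = S'' at the i-th knot. Here h = (1, 1, 1) and Δ = (5, -2, 1), so the interior equations h_(i-1)·M_(i-1) + 2(h_(i-1)+h_i)·M_i + h_i·M_(i+1) = 6(Δ_i − Δ_(i-1)) read
  1·M_0 + 4·M_1 + 1·M_2 = 6(Δ_1 - Δ_0) = -42
  1·M_1 + 4·M_2 + 1·M_3 = 6(Δ_2 - Δ_1) = 18
Natural end conditions: M_0 = M_3 = 0.
Solving: M_0 = 0, M_1 = -62/5, M_2 = 38/5, M_3 = 0.
On [2, 3], S(t) = 5 - 23/15·(t - 2) + 19/5·(t - 2)² - 19/15·(t - 2)³.
With (t - 2) = 3/4: S(11/4) = 349/64.

5.4531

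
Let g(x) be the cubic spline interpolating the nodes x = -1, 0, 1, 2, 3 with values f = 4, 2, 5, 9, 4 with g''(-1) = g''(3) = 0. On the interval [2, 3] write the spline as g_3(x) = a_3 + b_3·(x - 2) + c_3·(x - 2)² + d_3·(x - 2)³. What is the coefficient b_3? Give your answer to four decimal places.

With m_i denoting the second derivative at x_i, h_i = 1, 1, 1, 1, and Δ_i = (y_(i+1) − y_i)/h_i = -2, 3, 4, -5:
  1·m_0 + 4·m_1 + 1·m_2 = 6(Δ_1 - Δ_0) = 30
  1·m_1 + 4·m_2 + 1·m_3 = 6(Δ_2 - Δ_1) = 6
  1·m_2 + 4·m_3 + 1·m_4 = 6(Δ_3 - Δ_2) = -54
Natural end conditions: m_0 = m_4 = 0.
Hence m_0 = 0, m_1 = 93/14, m_2 = 24/7, m_3 = -201/14, m_4 = 0.
On [2, 3], with g_3(x) = a_3 + b_3·(x - 2) + c_3·(x - 2)² + d_3·(x - 2)³: c_3 = m_3/2 = -201/28, d_3 = (m_4 - m_3)/(6h_3) = 67/28, b_3 = Δ_3 - h_3(2m_3 + m_4)/6 = -3/14.

-0.2143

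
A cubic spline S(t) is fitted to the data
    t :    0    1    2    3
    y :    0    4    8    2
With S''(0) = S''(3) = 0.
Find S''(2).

Write M_i for S''(x_i). With h_i = 1, 1, 1 and divided differences Δ_i = 4, 4, -6, the continuity of S' gives the tridiagonal system
  1·M_0 + 4·M_1 + 1·M_2 = 6(Δ_1 - Δ_0) = 0
  1·M_1 + 4·M_2 + 1·M_3 = 6(Δ_2 - Δ_1) = -60
Natural end conditions: M_0 = M_3 = 0.
Solving the tridiagonal system: M_0 = 0, M_1 = 4, M_2 = -16, M_3 = 0.

-16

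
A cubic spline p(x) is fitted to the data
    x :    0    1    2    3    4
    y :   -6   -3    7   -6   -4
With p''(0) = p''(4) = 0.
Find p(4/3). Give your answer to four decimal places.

1.3439

Write M_i for p''(x_i). With h_i = 1, 1, 1, 1 and divided differences Δ_i = 3, 10, -13, 2, the continuity of p' gives the tridiagonal system
  1·M_0 + 4·M_1 + 1·M_2 = 6(Δ_1 - Δ_0) = 42
  1·M_1 + 4·M_2 + 1·M_3 = 6(Δ_2 - Δ_1) = -138
  1·M_2 + 4·M_3 + 1·M_4 = 6(Δ_3 - Δ_2) = 90
Natural end conditions: M_0 = M_4 = 0.
Solving the tridiagonal system: M_0 = 0, M_1 = 159/7, M_2 = -342/7, M_3 = 243/7, M_4 = 0.
On [1, 2], p(x) = -3 + 74/7·(x - 1) + 159/14·(x - 1)² - 167/14·(x - 1)³.
With (x - 1) = 1/3: p(4/3) = 254/189.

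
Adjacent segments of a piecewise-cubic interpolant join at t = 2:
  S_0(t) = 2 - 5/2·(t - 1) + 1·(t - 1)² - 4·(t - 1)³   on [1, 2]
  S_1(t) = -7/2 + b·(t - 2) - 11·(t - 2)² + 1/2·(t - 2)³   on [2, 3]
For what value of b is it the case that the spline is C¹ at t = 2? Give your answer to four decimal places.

S_0'(t) = -5/2 + 2·(t - 1) - 12·(t - 1)², so S_0'(2) = -25/2. On the right, S_1'(2) = b, so b = -25/2.

-12.5000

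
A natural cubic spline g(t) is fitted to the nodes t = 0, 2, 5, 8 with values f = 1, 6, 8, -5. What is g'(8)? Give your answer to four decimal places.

Let M_i = g''(x_i). Step sizes h_i = 2, 3, 3; slopes of the chords Δ_i = (y_(i+1) - y_i)/h_i = 5/2, 2/3, -13/3.
  2·M_0 + 10·M_1 + 3·M_2 = 6(Δ_1 - Δ_0) = -11
  3·M_1 + 12·M_2 + 3·M_3 = 6(Δ_2 - Δ_1) = -30
Natural end conditions: M_0 = M_3 = 0.
Hence M_0 = 0, M_1 = -14/37, M_2 = -89/37, M_3 = 0.
On [5, 8], g'(t) = b_2 + 2c_2·(t - 5) + 3d_2·(t - 5)² with b_2 = Δ_2 - h_2(2M_2 + M_3)/6 = -214/111, c_2 = M_2/2 = -89/74, d_2 = (M_3 - M_2)/(6h_2) = 89/666. So g'(8) = -1229/222.

-5.5360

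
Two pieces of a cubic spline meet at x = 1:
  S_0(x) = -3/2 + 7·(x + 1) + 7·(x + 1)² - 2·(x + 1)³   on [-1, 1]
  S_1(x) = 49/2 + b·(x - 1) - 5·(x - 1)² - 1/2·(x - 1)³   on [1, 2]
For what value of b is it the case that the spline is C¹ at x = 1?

S_0'(x) = 7 + 14·(x + 1) - 6·(x + 1)², so S_0'(1) = 11. On the right, S_1'(1) = b, so b = 11.

11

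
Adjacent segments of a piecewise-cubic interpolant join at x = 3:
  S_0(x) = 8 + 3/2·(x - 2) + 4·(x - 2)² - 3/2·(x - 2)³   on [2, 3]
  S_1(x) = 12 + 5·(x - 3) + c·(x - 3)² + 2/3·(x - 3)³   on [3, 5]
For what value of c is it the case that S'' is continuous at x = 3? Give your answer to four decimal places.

S_0''(x) = 8 - 9·(x - 2), so S_0''(3) = -1. On the right, S_1''(3) = 2c, so c = -1/2.

-0.5000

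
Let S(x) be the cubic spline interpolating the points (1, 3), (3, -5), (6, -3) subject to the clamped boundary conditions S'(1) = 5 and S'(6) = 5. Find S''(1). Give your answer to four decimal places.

-16.3000

Let m_i = S''(x_i). Step sizes h_i = 2, 3; slopes of the chords Δ_i = (y_(i+1) - y_i)/h_i = -4, 2/3.
  2·m_0 + 10·m_1 + 3·m_2 = 6(Δ_1 - Δ_0) = 28
Clamped end conditions give two more equations: 2h_0·m_0 + h_0·m_1 = 6(Δ_0 - S'(1)) = -54 and h_1·m_1 + 2h_1·m_2 = 6(S'(6) - Δ_1) = 26.
Solving: m_0 = -163/10, m_1 = 28/5, m_2 = 23/15.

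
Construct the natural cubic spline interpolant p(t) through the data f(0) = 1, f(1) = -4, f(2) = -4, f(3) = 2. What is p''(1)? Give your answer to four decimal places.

5.6000

Put M_i = p'' at the i-th knot. Here h = (1, 1, 1) and Δ = (-5, 0, 6), so the interior equations h_(i-1)·M_(i-1) + 2(h_(i-1)+h_i)·M_i + h_i·M_(i+1) = 6(Δ_i − Δ_(i-1)) read
  1·M_0 + 4·M_1 + 1·M_2 = 6(Δ_1 - Δ_0) = 30
  1·M_1 + 4·M_2 + 1·M_3 = 6(Δ_2 - Δ_1) = 36
Natural end conditions: M_0 = M_3 = 0.
Solving the tridiagonal system: M_0 = 0, M_1 = 28/5, M_2 = 38/5, M_3 = 0.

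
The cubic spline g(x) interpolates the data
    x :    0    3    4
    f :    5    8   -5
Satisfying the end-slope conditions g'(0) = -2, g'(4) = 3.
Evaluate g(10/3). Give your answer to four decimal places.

Put m_i = g'' at the i-th knot. Here h = (3, 1) and Δ = (1, -13), so the interior equations h_(i-1)·m_(i-1) + 2(h_(i-1)+h_i)·m_i + h_i·m_(i+1) = 6(Δ_i − Δ_(i-1)) read
  3·m_0 + 8·m_1 + 1·m_2 = 6(Δ_1 - Δ_0) = -84
Clamped end conditions give two more equations: 2h_0·m_0 + h_0·m_1 = 6(Δ_0 - g'(0)) = 18 and h_1·m_1 + 2h_1·m_2 = 6(g'(4) - Δ_1) = 96.
Solving: m_0 = 59/4, m_1 = -47/2, m_2 = 239/4.
On [3, 4], g(x) = 8 - 121/8·(x - 3) - 47/4·(x - 3)² + 111/8·(x - 3)³.
With (x - 3) = 1/3: g(10/3) = 13/6.

2.1667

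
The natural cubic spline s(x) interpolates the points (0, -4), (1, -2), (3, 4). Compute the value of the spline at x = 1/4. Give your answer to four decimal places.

Put M_i = s'' at the i-th knot. Here h = (1, 2) and Δ = (2, 3), so the interior equations h_(i-1)·M_(i-1) + 2(h_(i-1)+h_i)·M_i + h_i·M_(i+1) = 6(Δ_i − Δ_(i-1)) read
  1·M_0 + 6·M_1 + 2·M_2 = 6(Δ_1 - Δ_0) = 6
Natural end conditions: M_0 = M_2 = 0.
Solving: M_0 = 0, M_1 = 1, M_2 = 0.
On [0, 1], s(x) = -4 + 11/6·x + 0·x² + 1/6·x³.
With x = 1/4: s(1/4) = -453/128.

-3.5391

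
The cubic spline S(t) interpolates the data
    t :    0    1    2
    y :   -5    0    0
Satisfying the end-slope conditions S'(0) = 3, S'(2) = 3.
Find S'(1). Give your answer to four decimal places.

Write σ_i for S''(x_i). With h_i = 1, 1 and divided differences Δ_i = 5, 0, the continuity of S' gives the tridiagonal system
  1·σ_0 + 4·σ_1 + 1·σ_2 = 6(Δ_1 - Δ_0) = -30
Clamped end conditions give two more equations: 2h_0·σ_0 + h_0·σ_1 = 6(Δ_0 - S'(0)) = 12 and h_1·σ_1 + 2h_1·σ_2 = 6(S'(2) - Δ_1) = 18.
Solving: σ_0 = 27/2, σ_1 = -15, σ_2 = 33/2.
On [1, 2], S'(t) = b_1 + 2c_1·(t - 1) + 3d_1·(t - 1)² with b_1 = Δ_1 - h_1(2σ_1 + σ_2)/6 = 9/4, c_1 = σ_1/2 = -15/2, d_1 = (σ_2 - σ_1)/(6h_1) = 21/4. So S'(1) = 9/4.

2.2500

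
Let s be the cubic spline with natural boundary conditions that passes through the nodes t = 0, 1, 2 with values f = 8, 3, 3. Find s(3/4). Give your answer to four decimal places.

Write σ_i for s''(x_i). With h_i = 1, 1 and divided differences Δ_i = -5, 0, the continuity of s' gives the tridiagonal system
  1·σ_0 + 4·σ_1 + 1·σ_2 = 6(Δ_1 - Δ_0) = 30
Natural end conditions: σ_0 = σ_2 = 0.
Solving: σ_0 = 0, σ_1 = 15/2, σ_2 = 0.
On [0, 1], s(t) = 8 - 25/4·t + 0·t² + 5/4·t³.
With t = 3/4: s(3/4) = 983/256.

3.8398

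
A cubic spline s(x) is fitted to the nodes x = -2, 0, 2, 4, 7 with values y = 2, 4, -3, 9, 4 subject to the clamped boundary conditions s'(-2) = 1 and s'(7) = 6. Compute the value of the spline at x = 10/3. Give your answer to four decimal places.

5.3822

With M_i denoting the second derivative at x_i, h_i = 2, 2, 2, 3, and Δ_i = (y_(i+1) − y_i)/h_i = 1, -7/2, 6, -5/3:
  2·M_0 + 8·M_1 + 2·M_2 = 6(Δ_1 - Δ_0) = -27
  2·M_1 + 8·M_2 + 2·M_3 = 6(Δ_2 - Δ_1) = 57
  2·M_2 + 10·M_3 + 3·M_4 = 6(Δ_3 - Δ_2) = -46
Clamped end conditions give two more equations: 2h_0·M_0 + h_0·M_1 = 6(Δ_0 - s'(-2)) = 0 and h_3·M_3 + 2h_3·M_4 = 6(s'(7) - Δ_3) = 46.
Solving the tridiagonal system: M_0 = 991/276, M_1 = -991/138, M_2 = 3211/276, M_3 = -749/69, M_4 = 1807/138.
On [2, 4], s(x) = -3 + 257/138·(x - 2) + 3211/552·(x - 2)² - 2069/1104·(x - 2)³.
With (x - 2) = 4/3: s(10/3) = 10027/1863.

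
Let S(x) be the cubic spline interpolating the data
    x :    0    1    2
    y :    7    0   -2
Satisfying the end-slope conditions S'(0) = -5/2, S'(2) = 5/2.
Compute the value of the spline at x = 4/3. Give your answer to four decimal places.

Write σ_i for S''(x_i). With h_i = 1, 1 and divided differences Δ_i = -7, -2, the continuity of S' gives the tridiagonal system
  1·σ_0 + 4·σ_1 + 1·σ_2 = 6(Δ_1 - Δ_0) = 30
Clamped end conditions give two more equations: 2h_0·σ_0 + h_0·σ_1 = 6(Δ_0 - S'(0)) = -27 and h_1·σ_1 + 2h_1·σ_2 = 6(S'(2) - Δ_1) = 27.
Forward elimination and back-substitution give σ_0 = -37/2, σ_1 = 10, σ_2 = 17/2.
On [1, 2], S(x) = 0 - 27/4·(x - 1) + 5·(x - 1)² - 1/4·(x - 1)³.
With (x - 1) = 1/3: S(4/3) = -46/27.

-1.7037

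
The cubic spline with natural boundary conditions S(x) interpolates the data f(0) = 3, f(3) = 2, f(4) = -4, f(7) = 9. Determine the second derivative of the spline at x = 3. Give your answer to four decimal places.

-5.3016

With m_i denoting the second derivative at x_i, h_i = 3, 1, 3, and Δ_i = (y_(i+1) − y_i)/h_i = -1/3, -6, 13/3:
  3·m_0 + 8·m_1 + 1·m_2 = 6(Δ_1 - Δ_0) = -34
  1·m_1 + 8·m_2 + 3·m_3 = 6(Δ_2 - Δ_1) = 62
Natural end conditions: m_0 = m_3 = 0.
Forward elimination and back-substitution give m_0 = 0, m_1 = -334/63, m_2 = 530/63, m_3 = 0.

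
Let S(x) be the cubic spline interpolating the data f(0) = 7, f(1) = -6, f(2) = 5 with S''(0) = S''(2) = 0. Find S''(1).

Write σ_i for S''(x_i). With h_i = 1, 1 and divided differences Δ_i = -13, 11, the continuity of S' gives the tridiagonal system
  1·σ_0 + 4·σ_1 + 1·σ_2 = 6(Δ_1 - Δ_0) = 144
Natural end conditions: σ_0 = σ_2 = 0.
Hence σ_0 = 0, σ_1 = 36, σ_2 = 0.

36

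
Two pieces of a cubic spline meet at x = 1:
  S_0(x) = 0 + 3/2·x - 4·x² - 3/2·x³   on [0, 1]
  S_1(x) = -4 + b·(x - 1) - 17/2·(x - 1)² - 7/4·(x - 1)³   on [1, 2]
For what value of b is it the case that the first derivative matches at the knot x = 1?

S_0'(x) = 3/2 - 8·x - 9/2·x², so S_0'(1) = -11. On the right, S_1'(1) = b, so b = -11.

-11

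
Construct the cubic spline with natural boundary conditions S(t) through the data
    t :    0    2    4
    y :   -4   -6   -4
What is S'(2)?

Put m_i = S'' at the i-th knot. Here h = (2, 2) and Δ = (-1, 1), so the interior equations h_(i-1)·m_(i-1) + 2(h_(i-1)+h_i)·m_i + h_i·m_(i+1) = 6(Δ_i − Δ_(i-1)) read
  2·m_0 + 8·m_1 + 2·m_2 = 6(Δ_1 - Δ_0) = 12
Natural end conditions: m_0 = m_2 = 0.
Solving the tridiagonal system: m_0 = 0, m_1 = 3/2, m_2 = 0.
On [2, 4], S'(t) = b_1 + 2c_1·(t - 2) + 3d_1·(t - 2)² with b_1 = Δ_1 - h_1(2m_1 + m_2)/6 = 0, c_1 = m_1/2 = 3/4, d_1 = (m_2 - m_1)/(6h_1) = -1/8. So S'(2) = 0.

0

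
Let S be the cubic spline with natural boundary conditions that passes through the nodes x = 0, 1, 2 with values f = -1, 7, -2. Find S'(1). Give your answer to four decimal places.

-0.5000

Let M_i = S''(x_i). Step sizes h_i = 1, 1; slopes of the chords Δ_i = (y_(i+1) - y_i)/h_i = 8, -9.
  1·M_0 + 4·M_1 + 1·M_2 = 6(Δ_1 - Δ_0) = -102
Natural end conditions: M_0 = M_2 = 0.
Solving: M_0 = 0, M_1 = -51/2, M_2 = 0.
On [1, 2], S'(x) = b_1 + 2c_1·(x - 1) + 3d_1·(x - 1)² with b_1 = Δ_1 - h_1(2M_1 + M_2)/6 = -1/2, c_1 = M_1/2 = -51/4, d_1 = (M_2 - M_1)/(6h_1) = 17/4. So S'(1) = -1/2.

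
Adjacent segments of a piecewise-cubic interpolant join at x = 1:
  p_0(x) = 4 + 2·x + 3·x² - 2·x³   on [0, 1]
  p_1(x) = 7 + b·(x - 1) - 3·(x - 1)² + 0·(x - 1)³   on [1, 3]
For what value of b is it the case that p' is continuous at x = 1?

2

p_0'(x) = 2 + 6·x - 6·x², so p_0'(1) = 2. On the right, p_1'(1) = b, so b = 2.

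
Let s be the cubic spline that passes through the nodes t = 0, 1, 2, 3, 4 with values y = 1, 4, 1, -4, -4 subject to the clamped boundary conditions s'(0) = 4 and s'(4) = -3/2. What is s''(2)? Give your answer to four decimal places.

-3.6250

Write σ_i for s''(x_i). With h_i = 1, 1, 1, 1 and divided differences Δ_i = 3, -3, -5, 0, the continuity of s' gives the tridiagonal system
  1·σ_0 + 4·σ_1 + 1·σ_2 = 6(Δ_1 - Δ_0) = -36
  1·σ_1 + 4·σ_2 + 1·σ_3 = 6(Δ_2 - Δ_1) = -12
  1·σ_2 + 4·σ_3 + 1·σ_4 = 6(Δ_3 - Δ_2) = 30
Clamped end conditions give two more equations: 2h_0·σ_0 + h_0·σ_1 = 6(Δ_0 - s'(0)) = -6 and h_3·σ_3 + 2h_3·σ_4 = 6(s'(4) - Δ_3) = -9.
Forward elimination and back-substitution give σ_0 = 67/56, σ_1 = -235/28, σ_2 = -29/8, σ_3 = 305/28, σ_4 = -557/56.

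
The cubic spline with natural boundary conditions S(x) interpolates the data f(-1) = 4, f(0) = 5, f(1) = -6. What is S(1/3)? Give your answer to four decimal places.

Let M_i = S''(x_i). Step sizes h_i = 1, 1; slopes of the chords Δ_i = (y_(i+1) - y_i)/h_i = 1, -11.
  1·M_0 + 4·M_1 + 1·M_2 = 6(Δ_1 - Δ_0) = -72
Natural end conditions: M_0 = M_2 = 0.
Solving: M_0 = 0, M_1 = -18, M_2 = 0.
On [0, 1], S(x) = 5 - 5·x - 9·x² + 3·x³.
With x = 1/3: S(1/3) = 22/9.

2.4444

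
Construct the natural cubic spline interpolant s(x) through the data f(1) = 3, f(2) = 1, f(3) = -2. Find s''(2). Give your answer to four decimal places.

With M_i denoting the second derivative at x_i, h_i = 1, 1, and Δ_i = (y_(i+1) − y_i)/h_i = -2, -3:
  1·M_0 + 4·M_1 + 1·M_2 = 6(Δ_1 - Δ_0) = -6
Natural end conditions: M_0 = M_2 = 0.
Hence M_0 = 0, M_1 = -3/2, M_2 = 0.

-1.5000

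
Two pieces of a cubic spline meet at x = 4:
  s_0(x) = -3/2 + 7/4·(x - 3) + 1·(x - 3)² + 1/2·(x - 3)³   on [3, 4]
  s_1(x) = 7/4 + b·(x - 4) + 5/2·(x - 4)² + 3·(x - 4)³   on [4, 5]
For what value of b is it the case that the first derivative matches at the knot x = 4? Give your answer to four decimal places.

s_0'(x) = 7/4 + 2·(x - 3) + 3/2·(x - 3)², so s_0'(4) = 21/4. On the right, s_1'(4) = b, so b = 21/4.

5.2500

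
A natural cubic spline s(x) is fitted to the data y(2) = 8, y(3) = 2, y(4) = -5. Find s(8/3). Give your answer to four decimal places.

4.0926

With m_i denoting the second derivative at x_i, h_i = 1, 1, and Δ_i = (y_(i+1) − y_i)/h_i = -6, -7:
  1·m_0 + 4·m_1 + 1·m_2 = 6(Δ_1 - Δ_0) = -6
Natural end conditions: m_0 = m_2 = 0.
Forward elimination and back-substitution give m_0 = 0, m_1 = -3/2, m_2 = 0.
On [2, 3], s(x) = 8 - 23/4·(x - 2) + 0·(x - 2)² - 1/4·(x - 2)³.
With (x - 2) = 2/3: s(8/3) = 221/54.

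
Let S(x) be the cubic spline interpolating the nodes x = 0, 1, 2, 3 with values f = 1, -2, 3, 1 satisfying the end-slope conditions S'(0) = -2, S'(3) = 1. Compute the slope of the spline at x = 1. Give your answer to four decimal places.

1.6000

With M_i denoting the second derivative at x_i, h_i = 1, 1, 1, and Δ_i = (y_(i+1) − y_i)/h_i = -3, 5, -2:
  1·M_0 + 4·M_1 + 1·M_2 = 6(Δ_1 - Δ_0) = 48
  1·M_1 + 4·M_2 + 1·M_3 = 6(Δ_2 - Δ_1) = -42
Clamped end conditions give two more equations: 2h_0·M_0 + h_0·M_1 = 6(Δ_0 - S'(0)) = -6 and h_2·M_2 + 2h_2·M_3 = 6(S'(3) - Δ_2) = 18.
Solving the tridiagonal system: M_0 = -66/5, M_1 = 102/5, M_2 = -102/5, M_3 = 96/5.
On [1, 2], S'(x) = b_1 + 2c_1·(x - 1) + 3d_1·(x - 1)² with b_1 = Δ_1 - h_1(2M_1 + M_2)/6 = 8/5, c_1 = M_1/2 = 51/5, d_1 = (M_2 - M_1)/(6h_1) = -34/5. So S'(1) = 8/5.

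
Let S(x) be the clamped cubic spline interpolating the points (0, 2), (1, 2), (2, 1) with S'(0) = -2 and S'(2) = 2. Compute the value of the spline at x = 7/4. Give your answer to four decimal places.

Let σ_i = S''(x_i). Step sizes h_i = 1, 1; slopes of the chords Δ_i = (y_(i+1) - y_i)/h_i = 0, -1.
  1·σ_0 + 4·σ_1 + 1·σ_2 = 6(Δ_1 - Δ_0) = -6
Clamped end conditions give two more equations: 2h_0·σ_0 + h_0·σ_1 = 6(Δ_0 - S'(0)) = 12 and h_1·σ_1 + 2h_1·σ_2 = 6(S'(2) - Δ_1) = 18.
Solving the tridiagonal system: σ_0 = 19/2, σ_1 = -7, σ_2 = 25/2.
On [1, 2], S(x) = 2 - 3/4·(x - 1) - 7/2·(x - 1)² + 13/4·(x - 1)³.
With (x - 1) = 3/4: S(7/4) = 215/256.

0.8398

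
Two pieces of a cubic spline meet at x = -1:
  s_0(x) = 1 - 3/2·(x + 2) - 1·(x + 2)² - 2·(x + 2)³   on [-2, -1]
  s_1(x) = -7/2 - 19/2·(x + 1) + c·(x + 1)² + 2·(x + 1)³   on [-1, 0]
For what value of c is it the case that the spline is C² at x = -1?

-7

s_0''(x) = -2 - 12·(x + 2), so s_0''(-1) = -14. On the right, s_1''(-1) = 2c, so c = -7.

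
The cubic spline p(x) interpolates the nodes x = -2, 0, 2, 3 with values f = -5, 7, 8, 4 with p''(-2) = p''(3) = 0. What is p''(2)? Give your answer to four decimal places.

-3.4091

Let m_i = p''(x_i). Step sizes h_i = 2, 2, 1; slopes of the chords Δ_i = (y_(i+1) - y_i)/h_i = 6, 1/2, -4.
  2·m_0 + 8·m_1 + 2·m_2 = 6(Δ_1 - Δ_0) = -33
  2·m_1 + 6·m_2 + 1·m_3 = 6(Δ_2 - Δ_1) = -27
Natural end conditions: m_0 = m_3 = 0.
Forward elimination and back-substitution give m_0 = 0, m_1 = -36/11, m_2 = -75/22, m_3 = 0.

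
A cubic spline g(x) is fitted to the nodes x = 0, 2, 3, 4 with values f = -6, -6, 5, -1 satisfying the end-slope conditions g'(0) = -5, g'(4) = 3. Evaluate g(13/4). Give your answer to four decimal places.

With M_i denoting the second derivative at x_i, h_i = 2, 1, 1, and Δ_i = (y_(i+1) − y_i)/h_i = 0, 11, -6:
  2·M_0 + 6·M_1 + 1·M_2 = 6(Δ_1 - Δ_0) = 66
  1·M_1 + 4·M_2 + 1·M_3 = 6(Δ_2 - Δ_1) = -102
Clamped end conditions give two more equations: 2h_0·M_0 + h_0·M_1 = 6(Δ_0 - g'(0)) = 30 and h_2·M_2 + 2h_2·M_3 = 6(g'(4) - Δ_2) = 54.
Solving: M_0 = -20/11, M_1 = 205/11, M_2 = -464/11, M_3 = 529/11.
On [3, 4], g(x) = 5 + 1/22·(x - 3) - 232/11·(x - 3)² + 331/22·(x - 3)³.
With (x - 3) = 1/4: g(13/4) = 5531/1408.

3.9283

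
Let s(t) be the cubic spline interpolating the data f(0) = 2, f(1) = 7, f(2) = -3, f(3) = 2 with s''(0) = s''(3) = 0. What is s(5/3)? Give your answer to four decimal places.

-0.0370

With M_i denoting the second derivative at x_i, h_i = 1, 1, 1, and Δ_i = (y_(i+1) − y_i)/h_i = 5, -10, 5:
  1·M_0 + 4·M_1 + 1·M_2 = 6(Δ_1 - Δ_0) = -90
  1·M_1 + 4·M_2 + 1·M_3 = 6(Δ_2 - Δ_1) = 90
Natural end conditions: M_0 = M_3 = 0.
Hence M_0 = 0, M_1 = -30, M_2 = 30, M_3 = 0.
On [1, 2], s(t) = 7 - 5·(t - 1) - 15·(t - 1)² + 10·(t - 1)³.
With (t - 1) = 2/3: s(5/3) = -1/27.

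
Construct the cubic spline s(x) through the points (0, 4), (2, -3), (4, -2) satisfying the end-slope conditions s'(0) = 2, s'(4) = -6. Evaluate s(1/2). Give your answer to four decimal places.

3.5859

Write σ_i for s''(x_i). With h_i = 2, 2 and divided differences Δ_i = -7/2, 1/2, the continuity of s' gives the tridiagonal system
  2·σ_0 + 8·σ_1 + 2·σ_2 = 6(Δ_1 - Δ_0) = 24
Clamped end conditions give two more equations: 2h_0·σ_0 + h_0·σ_1 = 6(Δ_0 - s'(0)) = -33 and h_1·σ_1 + 2h_1·σ_2 = 6(s'(4) - Δ_1) = -39.
Solving: σ_0 = -53/4, σ_1 = 10, σ_2 = -59/4.
On [0, 2], s(x) = 4 + 2·x - 53/8·x² + 31/16·x³.
With x = 1/2: s(1/2) = 459/128.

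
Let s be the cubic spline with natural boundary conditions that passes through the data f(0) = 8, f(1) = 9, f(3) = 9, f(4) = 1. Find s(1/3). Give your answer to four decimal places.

8.2407

Let m_i = s''(x_i). Step sizes h_i = 1, 2, 1; slopes of the chords Δ_i = (y_(i+1) - y_i)/h_i = 1, 0, -8.
  1·m_0 + 6·m_1 + 2·m_2 = 6(Δ_1 - Δ_0) = -6
  2·m_1 + 6·m_2 + 1·m_3 = 6(Δ_2 - Δ_1) = -48
Natural end conditions: m_0 = m_3 = 0.
Solving the tridiagonal system: m_0 = 0, m_1 = 15/8, m_2 = -69/8, m_3 = 0.
On [0, 1], s(t) = 8 + 11/16·t + 0·t² + 5/16·t³.
With t = 1/3: s(1/3) = 445/54.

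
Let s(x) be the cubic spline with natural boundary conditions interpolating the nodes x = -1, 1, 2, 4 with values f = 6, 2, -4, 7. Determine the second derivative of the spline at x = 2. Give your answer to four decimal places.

12.5143

Put σ_i = s'' at the i-th knot. Here h = (2, 1, 2) and Δ = (-2, -6, 11/2), so the interior equations h_(i-1)·σ_(i-1) + 2(h_(i-1)+h_i)·σ_i + h_i·σ_(i+1) = 6(Δ_i − Δ_(i-1)) read
  2·σ_0 + 6·σ_1 + 1·σ_2 = 6(Δ_1 - Δ_0) = -24
  1·σ_1 + 6·σ_2 + 2·σ_3 = 6(Δ_2 - Δ_1) = 69
Natural end conditions: σ_0 = σ_3 = 0.
Solving the tridiagonal system: σ_0 = 0, σ_1 = -213/35, σ_2 = 438/35, σ_3 = 0.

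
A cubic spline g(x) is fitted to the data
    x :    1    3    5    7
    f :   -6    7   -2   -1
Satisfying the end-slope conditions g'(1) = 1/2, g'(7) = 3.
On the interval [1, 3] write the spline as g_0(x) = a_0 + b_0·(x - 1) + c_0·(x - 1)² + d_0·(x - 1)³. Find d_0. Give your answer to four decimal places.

Write M_i for g''(x_i). With h_i = 2, 2, 2 and divided differences Δ_i = 13/2, -9/2, 1/2, the continuity of g' gives the tridiagonal system
  2·M_0 + 8·M_1 + 2·M_2 = 6(Δ_1 - Δ_0) = -66
  2·M_1 + 8·M_2 + 2·M_3 = 6(Δ_2 - Δ_1) = 30
Clamped end conditions give two more equations: 2h_0·M_0 + h_0·M_1 = 6(Δ_0 - g'(1)) = 36 and h_2·M_2 + 2h_2·M_3 = 6(g'(7) - Δ_2) = 15.
Solving the tridiagonal system: M_0 = 481/30, M_1 = -211/15, M_2 = 217/30, M_3 = 2/15.
On [1, 3], with g_0(x) = a_0 + b_0·(x - 1) + c_0·(x - 1)² + d_0·(x - 1)³: c_0 = M_0/2 = 481/60, d_0 = (M_1 - M_0)/(6h_0) = -301/120, b_0 = Δ_0 - h_0(2M_0 + M_1)/6 = 1/2.

-2.5083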